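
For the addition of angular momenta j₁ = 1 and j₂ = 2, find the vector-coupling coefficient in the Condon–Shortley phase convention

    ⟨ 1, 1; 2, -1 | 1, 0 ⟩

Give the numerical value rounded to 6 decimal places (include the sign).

√[3·2!0!2!/5! · 2!0!1!3!1!1!] = √(6/5)
  +(−1)^0/∏(0,2,0,1,0,1)! = 1/2  (running 1/2)
⟨..|..⟩ = √(6/5)·(1/2) = +0.547723

+√(3/10) ≈ +0.547723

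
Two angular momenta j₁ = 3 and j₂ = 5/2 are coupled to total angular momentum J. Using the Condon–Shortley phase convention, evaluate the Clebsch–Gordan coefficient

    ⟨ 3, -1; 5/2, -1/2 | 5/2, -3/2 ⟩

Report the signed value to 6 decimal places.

j₁+j₂−J=3  J+j₁−j₂=3  J−j₁+j₂=2  j₁+j₂+J+1=9
(j₁±m₁, j₂±m₂, J±M) = (2,4,2,3,1,4)
P² = 576/35
sum k=1..2:
  [1] −1/12 = -1/12
  [2] +1/8 = 1/8
S = 1/24
C² = P²·S² = 1/35 ; C = +0.169031

+0.169031  (= +√(1/35))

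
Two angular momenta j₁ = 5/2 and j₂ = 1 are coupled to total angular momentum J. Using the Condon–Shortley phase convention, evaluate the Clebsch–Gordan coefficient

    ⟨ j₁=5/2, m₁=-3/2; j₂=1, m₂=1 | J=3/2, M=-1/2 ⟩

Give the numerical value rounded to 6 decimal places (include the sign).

√[4·2!3!0!/6! · 1!4!2!0!1!2!] = √(32/5)
  +(−1)^2/∏(2,0,2,0,1,0)! = 1/4  (running 1/4)
⟨..|..⟩ = √(32/5)·(1/4) = +0.632456

+0.632456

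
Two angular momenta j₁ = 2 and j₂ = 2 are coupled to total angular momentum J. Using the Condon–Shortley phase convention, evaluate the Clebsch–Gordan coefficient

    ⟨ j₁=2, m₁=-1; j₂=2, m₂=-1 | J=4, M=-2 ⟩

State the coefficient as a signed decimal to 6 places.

+√(4/7) ≈ +0.755929

j₁+j₂−J=0  J+j₁−j₂=4  J−j₁+j₂=4  j₁+j₂+J+1=9
(j₁±m₁, j₂±m₂, J±M) = (1,3,1,3,2,6)
P² = 5184/7
sum k=0..0:
  [0] +1/36 = 1/36
S = 1/36
C² = P²·S² = 4/7 ; C = +0.755929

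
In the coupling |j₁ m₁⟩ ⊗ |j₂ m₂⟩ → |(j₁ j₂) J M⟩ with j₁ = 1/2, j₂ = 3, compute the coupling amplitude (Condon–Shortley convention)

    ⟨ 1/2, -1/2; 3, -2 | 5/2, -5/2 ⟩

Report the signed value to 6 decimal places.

−√(1/7) ≈ -0.377964

j₁+j₂−J=1  J+j₁−j₂=0  J−j₁+j₂=5  j₁+j₂+J+1=7
(j₁±m₁, j₂±m₂, J±M) = (0,1,1,5,0,5)
P² = 14400/7
sum k=1..1:
  [1] −1/120 = -1/120
S = -1/120
C² = P²·S² = 1/7 ; C = -0.377964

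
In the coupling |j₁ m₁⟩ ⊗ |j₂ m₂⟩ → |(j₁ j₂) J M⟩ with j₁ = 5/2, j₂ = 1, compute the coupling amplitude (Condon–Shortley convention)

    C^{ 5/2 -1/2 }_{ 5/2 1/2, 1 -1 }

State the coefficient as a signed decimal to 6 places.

+0.717137

j₁+j₂−J=1  J+j₁−j₂=4  J−j₁+j₂=1  j₁+j₂+J+1=7
(j₁±m₁, j₂±m₂, J±M) = (3,2,0,2,2,3)
P² = 288/35
sum k=0..0:
  [0] +1/4 = 1/4
S = 1/4
C² = P²·S² = 18/35 ; C = +0.717137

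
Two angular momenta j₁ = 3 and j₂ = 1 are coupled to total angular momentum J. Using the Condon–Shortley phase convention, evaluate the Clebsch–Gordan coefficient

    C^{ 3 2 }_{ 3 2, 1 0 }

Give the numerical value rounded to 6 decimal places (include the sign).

√[7·1!5!1!/8! · 5!1!1!1!5!1!] = √(300)
  +(−1)^0/∏(0,1,1,1,4,0)! = 1/24  (running 1/24)
  +(−1)^1/∏(1,0,0,0,5,1)! = -1/120  (running 1/30)
⟨..|..⟩ = √(300)·(1/30) = +0.577350

+√(1/3) = +0.577350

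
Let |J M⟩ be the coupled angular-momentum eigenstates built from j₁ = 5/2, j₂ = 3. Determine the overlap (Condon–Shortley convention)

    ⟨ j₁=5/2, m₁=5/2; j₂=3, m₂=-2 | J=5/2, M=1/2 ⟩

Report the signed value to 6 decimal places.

+0.597614

√[6·3!2!3!/9! · 5!0!1!5!3!2!] = √(1440/7)
  +(−1)^0/∏(0,3,0,1,2,2)! = 1/24  (running 1/24)
⟨..|..⟩ = √(1440/7)·(1/24) = +0.597614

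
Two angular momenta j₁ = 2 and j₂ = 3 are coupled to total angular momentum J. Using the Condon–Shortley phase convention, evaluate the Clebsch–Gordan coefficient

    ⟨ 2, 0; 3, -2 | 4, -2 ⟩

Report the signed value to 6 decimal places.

+0.585540

triangle: 1!×3!×5!/10! = 720/3628800
(j±m)!: 2!×2!×1!×5!×2!×6! = 691200
prefactor² = (2J+1)×Δ×N² = 8640/7
  k=0: +1/(0!×1!×2!×1!×1!×4!) = 1/48
  k=1: −1/(1!×0!×1!×0!×2!×5!) = -1/240
Σ = 1/60  ⇒  CG² = 8640/7×1/60² = 12/35
CG = +√(12/35) = +0.585540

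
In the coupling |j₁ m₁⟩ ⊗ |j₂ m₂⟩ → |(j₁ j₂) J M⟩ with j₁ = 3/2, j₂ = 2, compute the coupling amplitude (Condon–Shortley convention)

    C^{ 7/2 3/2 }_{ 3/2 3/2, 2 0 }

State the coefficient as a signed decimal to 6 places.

+0.534522  (= +√(2/7))

triangle: 0!·3!·4!/8! = 144/40320
(j±m)!: 3!·0!·2!·2!·5!·2! = 5760
prefactor² = (2J+1)·Δ·N² = 1152/7
  k=0: +1/(0!·0!·0!·2!·3!·2!) = 1/24
Σ = 1/24  ⇒  CG² = 1152/7·1/24² = 2/7
CG = +√(2/7) = +0.534522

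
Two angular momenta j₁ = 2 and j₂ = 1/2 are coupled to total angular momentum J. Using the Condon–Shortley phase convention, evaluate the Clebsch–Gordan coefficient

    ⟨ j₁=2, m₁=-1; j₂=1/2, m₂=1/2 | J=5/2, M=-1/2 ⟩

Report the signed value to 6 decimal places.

j₁+j₂−J=0  J+j₁−j₂=4  J−j₁+j₂=1  j₁+j₂+J+1=6
(j₁±m₁, j₂±m₂, J±M) = (1,3,1,0,2,3)
P² = 72/5
sum k=0..0:
  [0] +1/6 = 1/6
S = 1/6
C² = P²·S² = 2/5 ; C = +0.632456

+0.632456  (= +√(2/5))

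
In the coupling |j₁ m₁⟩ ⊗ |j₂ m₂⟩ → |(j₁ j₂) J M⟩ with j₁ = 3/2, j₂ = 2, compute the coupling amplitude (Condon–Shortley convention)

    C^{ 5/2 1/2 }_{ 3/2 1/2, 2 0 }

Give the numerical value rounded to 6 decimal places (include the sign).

+√(3/35) = +0.292770

√[6·1!2!3!/7! · 2!1!2!2!3!2!] = √(48/35)
  +(−1)^0/∏(0,1,1,2,1,1)! = 1/2  (running 1/2)
  +(−1)^1/∏(1,0,0,1,2,2)! = -1/4  (running 1/4)
⟨..|..⟩ = √(48/35)·(1/4) = +0.292770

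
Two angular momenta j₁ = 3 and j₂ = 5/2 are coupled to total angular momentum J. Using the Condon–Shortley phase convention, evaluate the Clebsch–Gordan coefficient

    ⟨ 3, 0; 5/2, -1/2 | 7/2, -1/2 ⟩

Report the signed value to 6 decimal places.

j₁+j₂−J=2  J+j₁−j₂=4  J−j₁+j₂=3  j₁+j₂+J+1=10
(j₁±m₁, j₂±m₂, J±M) = (3,3,2,3,3,4)
P² = 6912/175
sum k=0..2:
  [0] +1/24 = 1/24
  [1] −1/8 = -1/8
  [2] +1/72 = 1/72
S = -5/72
C² = P²·S² = 4/21 ; C = -0.436436

−√(4/21) ≈ -0.436436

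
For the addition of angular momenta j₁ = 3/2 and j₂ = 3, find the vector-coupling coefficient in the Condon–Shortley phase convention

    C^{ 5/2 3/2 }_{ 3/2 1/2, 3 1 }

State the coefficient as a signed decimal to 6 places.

-0.591608  (= −√(7/20))

triangle: 2!×1!×4!/8! = 48/40320
(j±m)!: 2!×1!×4!×2!×4!×1! = 2304
prefactor² = (2J+1)×Δ×N² = 576/35
  k=0: +1/(0!×2!×1!×4!×0!×0!) = 1/48
  k=1: −1/(1!×1!×0!×3!×1!×1!) = -1/6
Σ = -7/48  ⇒  CG² = 576/35×(-7/48)² = 7/20
CG = −√(7/20) = -0.591608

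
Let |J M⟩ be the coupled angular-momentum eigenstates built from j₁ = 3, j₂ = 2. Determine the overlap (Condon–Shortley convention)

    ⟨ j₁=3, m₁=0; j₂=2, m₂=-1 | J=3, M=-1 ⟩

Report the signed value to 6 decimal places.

j₁+j₂−J=2  J+j₁−j₂=4  J−j₁+j₂=2  j₁+j₂+J+1=9
(j₁±m₁, j₂±m₂, J±M) = (3,3,1,3,2,4)
P² = 96/5
sum k=0..1:
  [0] +1/12 = 1/12
  [1] −1/8 = -1/8
S = -1/24
C² = P²·S² = 1/30 ; C = -0.182574

−√(1/30) ≈ -0.182574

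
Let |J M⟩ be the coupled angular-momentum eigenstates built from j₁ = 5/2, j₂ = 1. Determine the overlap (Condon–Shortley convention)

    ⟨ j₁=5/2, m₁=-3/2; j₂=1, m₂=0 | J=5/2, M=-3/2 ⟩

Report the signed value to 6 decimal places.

triangle: 1!×4!×1!/7! = 24/5040
(j±m)!: 1!×4!×1!×1!×1!×4! = 576
prefactor² = (2J+1)×Δ×N² = 576/35
  k=0: +1/(0!×1!×4!×1!×0!×0!) = 1/24
  k=1: −1/(1!×0!×3!×0!×1!×1!) = -1/6
Σ = -1/8  ⇒  CG² = 576/35×(-1/8)² = 9/35
CG = −√(9/35) = -0.507093

-0.507093  (= −√(9/35))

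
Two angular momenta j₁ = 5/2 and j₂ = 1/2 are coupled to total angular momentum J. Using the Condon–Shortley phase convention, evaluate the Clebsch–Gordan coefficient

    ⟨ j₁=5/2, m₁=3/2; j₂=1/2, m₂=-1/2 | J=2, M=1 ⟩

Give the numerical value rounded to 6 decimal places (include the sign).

+√(2/3) ≈ +0.816497

√[5·1!4!0!/6! · 4!1!0!1!3!1!] = √(24)
  +(−1)^0/∏(0,1,1,0,3,0)! = 1/6  (running 1/6)
⟨..|..⟩ = √(24)·(1/6) = +0.816497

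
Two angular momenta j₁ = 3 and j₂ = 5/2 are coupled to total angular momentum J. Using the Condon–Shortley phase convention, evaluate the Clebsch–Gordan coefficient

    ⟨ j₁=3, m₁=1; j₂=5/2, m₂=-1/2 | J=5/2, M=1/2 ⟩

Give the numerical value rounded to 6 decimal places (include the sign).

−√(8/35) ≈ -0.478091

triangle: 3!×3!×2!/9! = 72/362880
(j±m)!: 4!×2!×2!×3!×3!×2! = 6912
prefactor² = (2J+1)×Δ×N² = 288/35
  k=0: +1/(0!×3!×2!×2!×1!×0!) = 1/24
  k=1: −1/(1!×2!×1!×1!×2!×1!) = -1/4
  k=2: +1/(2!×1!×0!×0!×3!×2!) = 1/24
Σ = -1/6  ⇒  CG² = 288/35×(-1/6)² = 8/35
CG = −√(8/35) = -0.478091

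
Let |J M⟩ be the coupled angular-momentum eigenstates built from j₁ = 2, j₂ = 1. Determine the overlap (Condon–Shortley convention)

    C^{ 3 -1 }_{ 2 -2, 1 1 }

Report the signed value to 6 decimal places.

triangle: 0!×4!×2!/7! = 48/5040
(j±m)!: 0!×4!×2!×0!×2!×4! = 2304
prefactor² = (2J+1)×Δ×N² = 768/5
  k=0: +1/(0!×0!×4!×2!×0!×0!) = 1/48
Σ = 1/48  ⇒  CG² = 768/5×1/48² = 1/15
CG = +√(1/15) = +0.258199

+0.258199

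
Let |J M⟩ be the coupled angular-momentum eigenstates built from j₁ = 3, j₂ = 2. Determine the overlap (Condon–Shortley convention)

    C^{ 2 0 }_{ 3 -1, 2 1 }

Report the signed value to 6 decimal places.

+0.377964

j₁+j₂−J=3  J+j₁−j₂=3  J−j₁+j₂=1  j₁+j₂+J+1=8
(j₁±m₁, j₂±m₂, J±M) = (2,4,3,1,2,2)
P² = 36/7
sum k=2..3:
  [2] +1/4 = 1/4
  [3] −1/12 = -1/12
S = 1/6
C² = P²·S² = 1/7 ; C = +0.377964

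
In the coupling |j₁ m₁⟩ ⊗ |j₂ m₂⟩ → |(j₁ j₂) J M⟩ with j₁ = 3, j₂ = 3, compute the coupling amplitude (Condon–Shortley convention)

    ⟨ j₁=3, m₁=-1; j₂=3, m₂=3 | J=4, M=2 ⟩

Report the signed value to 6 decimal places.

+√(27/77) ≈ +0.592157

j₁+j₂−J=2  J+j₁−j₂=4  J−j₁+j₂=4  j₁+j₂+J+1=11
(j₁±m₁, j₂±m₂, J±M) = (2,4,6,0,6,2)
P² = 995328/77
sum k=2..2:
  [2] +1/192 = 1/192
S = 1/192
C² = P²·S² = 27/77 ; C = +0.592157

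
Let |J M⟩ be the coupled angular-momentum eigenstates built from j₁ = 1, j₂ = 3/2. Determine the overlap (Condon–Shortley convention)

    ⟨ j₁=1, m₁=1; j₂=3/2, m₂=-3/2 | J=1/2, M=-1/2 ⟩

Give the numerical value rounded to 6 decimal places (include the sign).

√[2·2!0!1!/4! · 2!0!0!3!0!1!] = √(2)
  +(−1)^0/∏(0,2,0,0,0,1)! = 1/2  (running 1/2)
⟨..|..⟩ = √(2)·(1/2) = +0.707107

+0.707107  (= +√(1/2))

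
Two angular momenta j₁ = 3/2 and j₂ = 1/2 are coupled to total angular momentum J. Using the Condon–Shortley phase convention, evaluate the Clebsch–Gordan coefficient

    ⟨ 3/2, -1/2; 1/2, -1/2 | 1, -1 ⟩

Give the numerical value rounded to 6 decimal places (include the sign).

+0.500000  (= +√(1/4))

j₁+j₂−J=1  J+j₁−j₂=2  J−j₁+j₂=0  j₁+j₂+J+1=4
(j₁±m₁, j₂±m₂, J±M) = (1,2,0,1,0,2)
P² = 1
sum k=0..0:
  [0] +1/2 = 1/2
S = 1/2
C² = P²·S² = 1/4 ; C = +0.500000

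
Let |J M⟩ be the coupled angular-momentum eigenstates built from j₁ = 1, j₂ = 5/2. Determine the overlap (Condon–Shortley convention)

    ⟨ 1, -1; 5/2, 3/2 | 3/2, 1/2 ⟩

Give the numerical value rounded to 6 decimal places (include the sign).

√[4·2!0!3!/6! · 0!2!4!1!2!1!] = √(32/5)
  +(−1)^2/∏(2,0,0,2,0,1)! = 1/4  (running 1/4)
⟨..|..⟩ = √(32/5)·(1/4) = +0.632456

+√(2/5) ≈ +0.632456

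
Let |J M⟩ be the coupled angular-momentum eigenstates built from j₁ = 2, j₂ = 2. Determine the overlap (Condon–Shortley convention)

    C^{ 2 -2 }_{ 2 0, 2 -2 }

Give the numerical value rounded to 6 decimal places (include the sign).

√[5·2!2!2!/7! · 2!2!0!4!0!4!] = √(128/7)
  +(−1)^0/∏(0,2,2,0,0,2)! = 1/8  (running 1/8)
⟨..|..⟩ = √(128/7)·(1/8) = +0.534522

+√(2/7) ≈ +0.534522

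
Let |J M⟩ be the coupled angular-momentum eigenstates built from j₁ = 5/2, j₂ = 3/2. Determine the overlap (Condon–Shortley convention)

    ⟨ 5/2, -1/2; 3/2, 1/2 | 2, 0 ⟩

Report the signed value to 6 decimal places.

-0.267261  (= −√(1/14))

triangle: 2!×3!×1!/7! = 12/5040
(j±m)!: 2!×3!×2!×1!×2!×2! = 96
prefactor² = (2J+1)×Δ×N² = 8/7
  k=1: −1/(1!×1!×2!×1!×1!×0!) = -1/2
  k=2: +1/(2!×0!×1!×0!×2!×1!) = 1/4
Σ = -1/4  ⇒  CG² = 8/7×(-1/4)² = 1/14
CG = −√(1/14) = -0.267261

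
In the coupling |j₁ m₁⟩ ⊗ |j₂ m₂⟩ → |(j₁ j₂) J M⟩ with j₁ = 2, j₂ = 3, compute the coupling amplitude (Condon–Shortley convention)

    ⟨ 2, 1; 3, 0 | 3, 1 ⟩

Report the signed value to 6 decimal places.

−√(1/30) = -0.182574

triangle: 2!×2!×4!/9! = 96/362880
(j±m)!: 3!×1!×3!×3!×4!×2! = 10368
prefactor² = (2J+1)×Δ×N² = 96/5
  k=0: +1/(0!×2!×1!×3!×1!×1!) = 1/12
  k=1: −1/(1!×1!×0!×2!×2!×2!) = -1/8
Σ = -1/24  ⇒  CG² = 96/5×(-1/24)² = 1/30
CG = −√(1/30) = -0.182574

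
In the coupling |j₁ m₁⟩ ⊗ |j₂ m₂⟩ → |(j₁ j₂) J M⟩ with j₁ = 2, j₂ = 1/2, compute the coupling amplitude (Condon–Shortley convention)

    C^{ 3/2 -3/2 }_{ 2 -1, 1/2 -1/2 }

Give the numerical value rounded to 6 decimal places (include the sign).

√[4·1!3!0!/5! · 1!3!0!1!0!3!] = √(36/5)
  +(−1)^0/∏(0,1,3,0,0,0)! = 1/6  (running 1/6)
⟨..|..⟩ = √(36/5)·(1/6) = +0.447214

+0.447214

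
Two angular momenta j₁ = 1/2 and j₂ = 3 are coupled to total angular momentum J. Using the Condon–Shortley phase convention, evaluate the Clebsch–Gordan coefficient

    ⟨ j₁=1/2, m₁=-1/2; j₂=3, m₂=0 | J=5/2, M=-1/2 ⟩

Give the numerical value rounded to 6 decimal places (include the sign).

−√(3/7) = -0.654654

j₁+j₂−J=1  J+j₁−j₂=0  J−j₁+j₂=5  j₁+j₂+J+1=7
(j₁±m₁, j₂±m₂, J±M) = (0,1,3,3,2,3)
P² = 432/7
sum k=1..1:
  [1] −1/12 = -1/12
S = -1/12
C² = P²·S² = 3/7 ; C = -0.654654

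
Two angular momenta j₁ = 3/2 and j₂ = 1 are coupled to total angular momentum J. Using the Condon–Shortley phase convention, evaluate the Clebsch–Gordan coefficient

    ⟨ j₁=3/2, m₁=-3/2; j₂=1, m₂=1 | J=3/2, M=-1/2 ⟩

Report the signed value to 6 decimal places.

√[4·1!2!1!/5! · 0!3!2!0!1!2!] = √(8/5)
  +(−1)^1/∏(1,0,2,1,0,0)! = -1/2  (running -1/2)
⟨..|..⟩ = √(8/5)·(-1/2) = -0.632456

−√(2/5) ≈ -0.632456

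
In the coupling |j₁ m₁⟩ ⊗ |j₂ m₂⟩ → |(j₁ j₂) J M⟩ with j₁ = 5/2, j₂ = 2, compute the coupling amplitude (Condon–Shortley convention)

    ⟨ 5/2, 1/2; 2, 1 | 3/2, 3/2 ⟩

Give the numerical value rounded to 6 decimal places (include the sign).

+√(9/35) = +0.507093

j₁+j₂−J=3  J+j₁−j₂=2  J−j₁+j₂=1  j₁+j₂+J+1=7
(j₁±m₁, j₂±m₂, J±M) = (3,2,3,1,3,0)
P² = 144/35
sum k=2..2:
  [2] +1/4 = 1/4
S = 1/4
C² = P²·S² = 9/35 ; C = +0.507093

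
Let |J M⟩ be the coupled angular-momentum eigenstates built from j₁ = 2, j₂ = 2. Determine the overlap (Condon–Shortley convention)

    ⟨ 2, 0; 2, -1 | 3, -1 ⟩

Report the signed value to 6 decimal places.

+0.447214  (= +√(1/5))

√[7·1!3!3!/8! · 2!2!1!3!2!4!] = √(36/5)
  +(−1)^0/∏(0,1,2,1,1,2)! = 1/4  (running 1/4)
  +(−1)^1/∏(1,0,1,0,2,3)! = -1/12  (running 1/6)
⟨..|..⟩ = √(36/5)·(1/6) = +0.447214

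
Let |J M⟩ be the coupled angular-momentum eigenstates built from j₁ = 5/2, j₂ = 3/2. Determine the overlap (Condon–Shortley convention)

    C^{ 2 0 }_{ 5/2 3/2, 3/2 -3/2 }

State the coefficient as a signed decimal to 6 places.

+√(3/7) ≈ +0.654654

j₁+j₂−J=2  J+j₁−j₂=3  J−j₁+j₂=1  j₁+j₂+J+1=7
(j₁±m₁, j₂±m₂, J±M) = (4,1,0,3,2,2)
P² = 48/7
sum k=0..0:
  [0] +1/4 = 1/4
S = 1/4
C² = P²·S² = 3/7 ; C = +0.654654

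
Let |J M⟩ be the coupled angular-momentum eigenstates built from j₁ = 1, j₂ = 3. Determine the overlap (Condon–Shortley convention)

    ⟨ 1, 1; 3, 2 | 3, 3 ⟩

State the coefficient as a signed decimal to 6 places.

+0.500000

j₁+j₂−J=1  J+j₁−j₂=1  J−j₁+j₂=5  j₁+j₂+J+1=8
(j₁±m₁, j₂±m₂, J±M) = (2,0,5,1,6,0)
P² = 3600
sum k=0..0:
  [0] +1/120 = 1/120
S = 1/120
C² = P²·S² = 1/4 ; C = +0.500000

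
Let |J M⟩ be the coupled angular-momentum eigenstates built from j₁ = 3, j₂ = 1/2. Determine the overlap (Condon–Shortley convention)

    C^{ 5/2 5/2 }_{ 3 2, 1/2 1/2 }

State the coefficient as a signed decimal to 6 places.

-0.377964  (= −√(1/7))

j₁+j₂−J=1  J+j₁−j₂=5  J−j₁+j₂=0  j₁+j₂+J+1=7
(j₁±m₁, j₂±m₂, J±M) = (5,1,1,0,5,0)
P² = 14400/7
sum k=1..1:
  [1] −1/120 = -1/120
S = -1/120
C² = P²·S² = 1/7 ; C = -0.377964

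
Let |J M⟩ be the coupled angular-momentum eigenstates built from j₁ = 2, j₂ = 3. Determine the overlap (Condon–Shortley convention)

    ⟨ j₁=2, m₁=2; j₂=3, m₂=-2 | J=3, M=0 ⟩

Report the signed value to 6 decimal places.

+√(1/3) ≈ +0.577350

triangle: 2!×2!×4!/9! = 96/362880
(j±m)!: 4!×0!×1!×5!×3!×3! = 103680
prefactor² = (2J+1)×Δ×N² = 192
  k=0: +1/(0!×2!×0!×1!×2!×3!) = 1/24
Σ = 1/24  ⇒  CG² = 192×1/24² = 1/3
CG = +√(1/3) = +0.577350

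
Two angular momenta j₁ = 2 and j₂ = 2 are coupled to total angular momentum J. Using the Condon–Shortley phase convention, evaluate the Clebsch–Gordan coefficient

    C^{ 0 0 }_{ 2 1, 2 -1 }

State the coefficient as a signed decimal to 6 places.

−√(1/5) ≈ -0.447214

j₁+j₂−J=4  J+j₁−j₂=0  J−j₁+j₂=0  j₁+j₂+J+1=5
(j₁±m₁, j₂±m₂, J±M) = (3,1,1,3,0,0)
P² = 36/5
sum k=1..1:
  [1] −1/6 = -1/6
S = -1/6
C² = P²·S² = 1/5 ; C = -0.447214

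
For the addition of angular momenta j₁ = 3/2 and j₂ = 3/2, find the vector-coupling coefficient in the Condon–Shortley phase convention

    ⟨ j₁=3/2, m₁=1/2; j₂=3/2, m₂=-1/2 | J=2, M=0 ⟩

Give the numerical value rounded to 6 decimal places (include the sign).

triangle: 1!·2!·2!/6! = 4/720
(j±m)!: 2!·1!·1!·2!·2!·2! = 16
prefactor² = (2J+1)·Δ·N² = 4/9
  k=0: +1/(0!·1!·1!·1!·1!·1!) = 1
  k=1: −1/(1!·0!·0!·0!·2!·2!) = -1/4
Σ = 3/4  ⇒  CG² = 4/9·3/4² = 1/4
CG = +√(1/4) = +0.500000

+√(1/4) = +0.500000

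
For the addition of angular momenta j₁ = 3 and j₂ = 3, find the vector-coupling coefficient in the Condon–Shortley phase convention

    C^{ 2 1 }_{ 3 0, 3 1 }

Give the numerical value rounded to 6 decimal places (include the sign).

+√(1/42) ≈ +0.154303

j₁+j₂−J=4  J+j₁−j₂=2  J−j₁+j₂=2  j₁+j₂+J+1=9
(j₁±m₁, j₂±m₂, J±M) = (3,3,4,2,3,1)
P² = 96/7
sum k=2..3:
  [2] +1/8 = 1/8
  [3] −1/12 = -1/12
S = 1/24
C² = P²·S² = 1/42 ; C = +0.154303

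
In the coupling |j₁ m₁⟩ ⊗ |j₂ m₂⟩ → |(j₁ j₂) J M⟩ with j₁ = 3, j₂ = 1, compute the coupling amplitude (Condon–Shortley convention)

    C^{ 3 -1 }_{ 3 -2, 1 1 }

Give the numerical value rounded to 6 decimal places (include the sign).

j₁+j₂−J=1  J+j₁−j₂=5  J−j₁+j₂=1  j₁+j₂+J+1=8
(j₁±m₁, j₂±m₂, J±M) = (1,5,2,0,2,4)
P² = 240
sum k=1..1:
  [1] −1/24 = -1/24
S = -1/24
C² = P²·S² = 5/12 ; C = -0.645497

−√(5/12) ≈ -0.645497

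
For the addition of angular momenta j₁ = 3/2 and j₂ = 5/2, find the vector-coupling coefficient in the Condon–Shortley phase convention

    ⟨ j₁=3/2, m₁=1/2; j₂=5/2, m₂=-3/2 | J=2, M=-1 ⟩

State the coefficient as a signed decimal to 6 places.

j₁+j₂−J=2  J+j₁−j₂=1  J−j₁+j₂=3  j₁+j₂+J+1=7
(j₁±m₁, j₂±m₂, J±M) = (2,1,1,4,1,3)
P² = 24/7
sum k=0..1:
  [0] +1/4 = 1/4
  [1] −1/6 = -1/6
S = 1/12
C² = P²·S² = 1/42 ; C = +0.154303

+√(1/42) ≈ +0.154303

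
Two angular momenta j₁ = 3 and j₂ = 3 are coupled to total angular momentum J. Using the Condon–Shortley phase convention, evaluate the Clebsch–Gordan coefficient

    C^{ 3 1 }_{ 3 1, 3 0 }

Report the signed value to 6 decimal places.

√[7·3!3!3!/10! · 4!2!3!3!4!2!] = √(864/25)
  +(−1)^0/∏(0,3,2,3,1,0)! = 1/72  (running 1/72)
  +(−1)^1/∏(1,2,1,2,2,1)! = -1/8  (running -1/9)
  +(−1)^2/∏(2,1,0,1,3,2)! = 1/24  (running -5/72)
⟨..|..⟩ = √(864/25)·(-5/72) = -0.408248

-0.408248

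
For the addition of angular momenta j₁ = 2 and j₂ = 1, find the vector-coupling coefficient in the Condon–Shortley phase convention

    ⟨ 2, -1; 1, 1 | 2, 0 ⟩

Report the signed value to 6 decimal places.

√[5·1!3!1!/6! · 1!3!2!0!2!2!] = √(2)
  +(−1)^1/∏(1,0,2,1,1,0)! = -1/2  (running -1/2)
⟨..|..⟩ = √(2)·(-1/2) = -0.707107

-0.707107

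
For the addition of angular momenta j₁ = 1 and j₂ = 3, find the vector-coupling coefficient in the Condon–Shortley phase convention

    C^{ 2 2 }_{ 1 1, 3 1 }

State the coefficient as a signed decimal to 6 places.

+0.218218  (= +√(1/21))

j₁+j₂−J=2  J+j₁−j₂=0  J−j₁+j₂=4  j₁+j₂+J+1=7
(j₁±m₁, j₂±m₂, J±M) = (2,0,4,2,4,0)
P² = 768/7
sum k=0..0:
  [0] +1/48 = 1/48
S = 1/48
C² = P²·S² = 1/21 ; C = +0.218218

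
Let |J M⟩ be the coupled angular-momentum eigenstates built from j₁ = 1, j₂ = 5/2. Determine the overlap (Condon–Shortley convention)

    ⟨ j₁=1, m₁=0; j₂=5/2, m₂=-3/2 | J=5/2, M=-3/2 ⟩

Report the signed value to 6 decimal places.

+√(9/35) = +0.507093

√[6·1!1!4!/7! · 1!1!1!4!1!4!] = √(576/35)
  +(−1)^0/∏(0,1,1,1,0,3)! = 1/6  (running 1/6)
  +(−1)^1/∏(1,0,0,0,1,4)! = -1/24  (running 1/8)
⟨..|..⟩ = √(576/35)·(1/8) = +0.507093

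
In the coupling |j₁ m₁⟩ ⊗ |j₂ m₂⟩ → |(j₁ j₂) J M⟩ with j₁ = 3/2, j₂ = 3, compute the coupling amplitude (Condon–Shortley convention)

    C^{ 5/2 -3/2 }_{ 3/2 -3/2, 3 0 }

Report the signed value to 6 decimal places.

j₁+j₂−J=2  J+j₁−j₂=1  J−j₁+j₂=4  j₁+j₂+J+1=8
(j₁±m₁, j₂±m₂, J±M) = (0,3,3,3,1,4)
P² = 1296/35
sum k=2..2:
  [2] +1/12 = 1/12
S = 1/12
C² = P²·S² = 9/35 ; C = +0.507093

+√(9/35) = +0.507093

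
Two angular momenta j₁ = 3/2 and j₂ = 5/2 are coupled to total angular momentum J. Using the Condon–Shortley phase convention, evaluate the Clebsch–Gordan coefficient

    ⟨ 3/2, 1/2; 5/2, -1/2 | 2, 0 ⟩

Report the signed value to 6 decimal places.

-0.267261

triangle: 2!*1!*3!/7! = 12/5040
(j±m)!: 2!*1!*2!*3!*2!*2! = 96
prefactor² = (2J+1)*Δ*N² = 8/7
  k=0: +1/(0!*2!*1!*2!*0!*1!) = 1/4
  k=1: −1/(1!*1!*0!*1!*1!*2!) = -1/2
Σ = -1/4  ⇒  CG² = 8/7*(-1/4)² = 1/14
CG = −√(1/14) = -0.267261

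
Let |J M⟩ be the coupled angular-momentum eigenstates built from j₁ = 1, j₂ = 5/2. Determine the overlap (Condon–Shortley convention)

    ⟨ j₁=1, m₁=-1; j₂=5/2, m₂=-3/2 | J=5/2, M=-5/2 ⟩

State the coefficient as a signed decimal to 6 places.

√[6·1!1!4!/7! · 0!2!1!4!0!5!] = √(1152/7)
  +(−1)^1/∏(1,0,1,0,0,4)! = -1/24  (running -1/24)
⟨..|..⟩ = √(1152/7)·(-1/24) = -0.534522

-0.534522  (= −√(2/7))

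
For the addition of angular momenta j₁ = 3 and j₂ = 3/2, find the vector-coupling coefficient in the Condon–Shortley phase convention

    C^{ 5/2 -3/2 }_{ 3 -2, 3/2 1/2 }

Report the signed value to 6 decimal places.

+0.267261  (= +√(1/14))

√[6·2!4!1!/8! · 1!5!2!1!1!4!] = √(288/7)
  +(−1)^1/∏(1,1,4,1,0,0)! = -1/24  (running -1/24)
  +(−1)^2/∏(2,0,3,0,1,1)! = 1/12  (running 1/24)
⟨..|..⟩ = √(288/7)·(1/24) = +0.267261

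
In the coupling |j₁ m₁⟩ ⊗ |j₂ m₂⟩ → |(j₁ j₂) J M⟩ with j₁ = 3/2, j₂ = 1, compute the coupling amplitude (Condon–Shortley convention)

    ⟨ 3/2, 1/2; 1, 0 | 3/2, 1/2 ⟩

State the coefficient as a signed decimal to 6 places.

+0.258199  (= +√(1/15))

j₁+j₂−J=1  J+j₁−j₂=2  J−j₁+j₂=1  j₁+j₂+J+1=5
(j₁±m₁, j₂±m₂, J±M) = (2,1,1,1,2,1)
P² = 4/15
sum k=0..1:
  [0] +1/1 = 1
  [1] −1/2 = -1/2
S = 1/2
C² = P²·S² = 1/15 ; C = +0.258199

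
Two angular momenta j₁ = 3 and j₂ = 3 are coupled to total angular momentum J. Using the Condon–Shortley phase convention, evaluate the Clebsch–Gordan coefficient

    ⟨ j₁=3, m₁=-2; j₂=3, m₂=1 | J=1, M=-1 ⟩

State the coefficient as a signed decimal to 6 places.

triangle: 5!×1!×1!/8! = 120/40320
(j±m)!: 1!×5!×4!×2!×0!×2! = 11520
prefactor² = (2J+1)×Δ×N² = 720/7
  k=4: +1/(4!×1!×1!×0!×0!×1!) = 1/24
Σ = 1/24  ⇒  CG² = 720/7×1/24² = 5/28
CG = +√(5/28) = +0.422577

+0.422577  (= +√(5/28))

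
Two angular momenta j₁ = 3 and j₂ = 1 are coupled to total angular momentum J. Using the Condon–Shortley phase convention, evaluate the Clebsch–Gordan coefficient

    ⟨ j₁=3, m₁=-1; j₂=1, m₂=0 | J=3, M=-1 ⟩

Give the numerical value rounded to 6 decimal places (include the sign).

-0.288675  (= −√(1/12))

triangle: 1!*5!*1!/8! = 120/40320
(j±m)!: 2!*4!*1!*1!*2!*4! = 2304
prefactor² = (2J+1)*Δ*N² = 48
  k=0: +1/(0!*1!*4!*1!*1!*0!) = 1/24
  k=1: −1/(1!*0!*3!*0!*2!*1!) = -1/12
Σ = -1/24  ⇒  CG² = 48*(-1/24)² = 1/12
CG = −√(1/12) = -0.288675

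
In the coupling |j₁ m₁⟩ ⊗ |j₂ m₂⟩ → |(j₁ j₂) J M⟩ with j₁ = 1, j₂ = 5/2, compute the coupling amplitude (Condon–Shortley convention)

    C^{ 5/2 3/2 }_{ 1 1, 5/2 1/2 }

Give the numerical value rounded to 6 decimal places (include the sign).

+√(16/35) = +0.676123

triangle: 1!·1!·4!/7! = 24/5040
(j±m)!: 2!·0!·3!·2!·4!·1! = 576
prefactor² = (2J+1)·Δ·N² = 576/35
  k=0: +1/(0!·1!·0!·3!·1!·1!) = 1/6
Σ = 1/6  ⇒  CG² = 576/35·1/6² = 16/35
CG = +√(16/35) = +0.676123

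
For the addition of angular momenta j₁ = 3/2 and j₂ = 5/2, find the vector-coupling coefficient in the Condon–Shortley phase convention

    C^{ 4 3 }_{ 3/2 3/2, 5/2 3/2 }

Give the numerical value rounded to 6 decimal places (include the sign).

j₁+j₂−J=0  J+j₁−j₂=3  J−j₁+j₂=5  j₁+j₂+J+1=9
(j₁±m₁, j₂±m₂, J±M) = (3,0,4,1,7,1)
P² = 12960
sum k=0..0:
  [0] +1/144 = 1/144
S = 1/144
C² = P²·S² = 5/8 ; C = +0.790569

+√(5/8) ≈ +0.790569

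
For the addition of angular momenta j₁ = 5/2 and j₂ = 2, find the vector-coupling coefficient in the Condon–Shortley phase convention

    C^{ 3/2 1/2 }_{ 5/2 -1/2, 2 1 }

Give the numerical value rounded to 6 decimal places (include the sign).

j₁+j₂−J=3  J+j₁−j₂=2  J−j₁+j₂=1  j₁+j₂+J+1=7
(j₁±m₁, j₂±m₂, J±M) = (2,3,3,1,2,1)
P² = 48/35
sum k=2..3:
  [2] +1/2 = 1/2
  [3] −1/12 = -1/12
S = 5/12
C² = P²·S² = 5/21 ; C = +0.487950

+0.487950  (= +√(5/21))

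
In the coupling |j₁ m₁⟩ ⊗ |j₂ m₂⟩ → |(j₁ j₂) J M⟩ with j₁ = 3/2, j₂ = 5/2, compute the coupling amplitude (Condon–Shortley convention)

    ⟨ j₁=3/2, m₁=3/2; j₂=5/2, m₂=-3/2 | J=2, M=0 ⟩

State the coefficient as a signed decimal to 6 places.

√[5·2!1!3!/7! · 3!0!1!4!2!2!] = √(48/7)
  +(−1)^0/∏(0,2,0,1,1,2)! = 1/4  (running 1/4)
⟨..|..⟩ = √(48/7)·(1/4) = +0.654654

+√(3/7) ≈ +0.654654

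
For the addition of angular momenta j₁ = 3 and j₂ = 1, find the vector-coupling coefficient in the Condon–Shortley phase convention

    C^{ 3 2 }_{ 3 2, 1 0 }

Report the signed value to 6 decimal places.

+0.577350

√[7·1!5!1!/8! · 5!1!1!1!5!1!] = √(300)
  +(−1)^0/∏(0,1,1,1,4,0)! = 1/24  (running 1/24)
  +(−1)^1/∏(1,0,0,0,5,1)! = -1/120  (running 1/30)
⟨..|..⟩ = √(300)·(1/30) = +0.577350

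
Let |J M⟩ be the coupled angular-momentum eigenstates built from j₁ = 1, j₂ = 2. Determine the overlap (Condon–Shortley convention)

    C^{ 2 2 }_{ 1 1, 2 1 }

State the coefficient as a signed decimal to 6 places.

+0.577350  (= +√(1/3))

√[5·1!1!3!/6! · 2!0!3!1!4!0!] = √(12)
  +(−1)^0/∏(0,1,0,3,1,0)! = 1/6  (running 1/6)
⟨..|..⟩ = √(12)·(1/6) = +0.577350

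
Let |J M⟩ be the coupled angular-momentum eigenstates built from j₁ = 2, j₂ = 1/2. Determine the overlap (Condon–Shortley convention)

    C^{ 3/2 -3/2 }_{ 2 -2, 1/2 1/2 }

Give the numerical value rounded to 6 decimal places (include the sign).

-0.894427

j₁+j₂−J=1  J+j₁−j₂=3  J−j₁+j₂=0  j₁+j₂+J+1=5
(j₁±m₁, j₂±m₂, J±M) = (0,4,1,0,0,3)
P² = 144/5
sum k=1..1:
  [1] −1/6 = -1/6
S = -1/6
C² = P²·S² = 4/5 ; C = -0.894427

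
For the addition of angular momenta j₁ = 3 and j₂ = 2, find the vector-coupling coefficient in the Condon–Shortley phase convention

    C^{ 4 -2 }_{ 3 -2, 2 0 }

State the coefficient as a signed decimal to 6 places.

-0.585540

j₁+j₂−J=1  J+j₁−j₂=5  J−j₁+j₂=3  j₁+j₂+J+1=10
(j₁±m₁, j₂±m₂, J±M) = (1,5,2,2,2,6)
P² = 8640/7
sum k=0..1:
  [0] +1/240 = 1/240
  [1] −1/48 = -1/48
S = -1/60
C² = P²·S² = 12/35 ; C = -0.585540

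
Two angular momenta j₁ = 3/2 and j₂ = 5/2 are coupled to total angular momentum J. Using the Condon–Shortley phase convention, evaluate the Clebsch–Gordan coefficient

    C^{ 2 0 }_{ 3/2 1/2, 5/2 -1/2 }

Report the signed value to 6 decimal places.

triangle: 2!·1!·3!/7! = 12/5040
(j±m)!: 2!·1!·2!·3!·2!·2! = 96
prefactor² = (2J+1)·Δ·N² = 8/7
  k=0: +1/(0!·2!·1!·2!·0!·1!) = 1/4
  k=1: −1/(1!·1!·0!·1!·1!·2!) = -1/2
Σ = -1/4  ⇒  CG² = 8/7·(-1/4)² = 1/14
CG = −√(1/14) = -0.267261

-0.267261  (= −√(1/14))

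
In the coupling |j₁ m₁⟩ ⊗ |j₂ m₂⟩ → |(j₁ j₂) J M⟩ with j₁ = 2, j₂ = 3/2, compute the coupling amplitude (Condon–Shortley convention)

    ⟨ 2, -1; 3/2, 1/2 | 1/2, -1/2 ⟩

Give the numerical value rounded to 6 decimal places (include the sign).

+√(3/10) ≈ +0.547723

j₁+j₂−J=3  J+j₁−j₂=1  J−j₁+j₂=0  j₁+j₂+J+1=5
(j₁±m₁, j₂±m₂, J±M) = (1,3,2,1,0,1)
P² = 6/5
sum k=2..2:
  [2] +1/2 = 1/2
S = 1/2
C² = P²·S² = 3/10 ; C = +0.547723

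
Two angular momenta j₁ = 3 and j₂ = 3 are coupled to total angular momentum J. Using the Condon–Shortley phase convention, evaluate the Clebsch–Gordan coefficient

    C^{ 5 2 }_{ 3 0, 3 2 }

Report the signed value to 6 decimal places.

triangle: 1!×5!×5!/12! = 14400/479001600
(j±m)!: 3!×3!×5!×1!×7!×3! = 130636800
prefactor² = (2J+1)×Δ×N² = 43200
  k=0: +1/(0!×1!×3!×5!×2!×0!) = 1/1440
  k=1: −1/(1!×0!×2!×4!×3!×1!) = -1/288
Σ = -1/360  ⇒  CG² = 43200×(-1/360)² = 1/3
CG = −√(1/3) = -0.577350

-0.577350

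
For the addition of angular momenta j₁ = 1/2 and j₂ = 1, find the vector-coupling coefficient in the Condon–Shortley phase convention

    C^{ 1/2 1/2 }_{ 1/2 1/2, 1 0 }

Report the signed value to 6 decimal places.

+√(1/3) = +0.577350

triangle: 1!*0!*1!/3! = 1/6
(j±m)!: 1!*0!*1!*1!*1!*0! = 1
prefactor² = (2J+1)*Δ*N² = 1/3
  k=0: +1/(0!*1!*0!*1!*0!*0!) = 1
Σ = 1  ⇒  CG² = 1/3*1² = 1/3
CG = +√(1/3) = +0.577350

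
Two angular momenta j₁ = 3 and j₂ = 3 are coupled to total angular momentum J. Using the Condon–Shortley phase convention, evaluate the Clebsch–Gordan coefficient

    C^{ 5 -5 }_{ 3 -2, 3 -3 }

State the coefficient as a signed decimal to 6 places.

j₁+j₂−J=1  J+j₁−j₂=5  J−j₁+j₂=5  j₁+j₂+J+1=12
(j₁±m₁, j₂±m₂, J±M) = (1,5,0,6,0,10)
P² = 103680000
sum k=0..0:
  [0] +1/14400 = 1/14400
S = 1/14400
C² = P²·S² = 1/2 ; C = +0.707107

+0.707107  (= +√(1/2))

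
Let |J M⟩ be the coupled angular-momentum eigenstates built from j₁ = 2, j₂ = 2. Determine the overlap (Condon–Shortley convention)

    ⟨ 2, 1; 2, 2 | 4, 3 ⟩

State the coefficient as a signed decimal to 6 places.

j₁+j₂−J=0  J+j₁−j₂=4  J−j₁+j₂=4  j₁+j₂+J+1=9
(j₁±m₁, j₂±m₂, J±M) = (3,1,4,0,7,1)
P² = 10368
sum k=0..0:
  [0] +1/144 = 1/144
S = 1/144
C² = P²·S² = 1/2 ; C = +0.707107

+√(1/2) = +0.707107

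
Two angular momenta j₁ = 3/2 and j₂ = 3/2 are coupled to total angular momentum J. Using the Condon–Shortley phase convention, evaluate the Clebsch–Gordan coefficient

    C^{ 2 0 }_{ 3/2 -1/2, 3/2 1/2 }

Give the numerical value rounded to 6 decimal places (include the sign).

j₁+j₂−J=1  J+j₁−j₂=2  J−j₁+j₂=2  j₁+j₂+J+1=6
(j₁±m₁, j₂±m₂, J±M) = (1,2,2,1,2,2)
P² = 4/9
sum k=0..1:
  [0] +1/4 = 1/4
  [1] −1/1 = -1
S = -3/4
C² = P²·S² = 1/4 ; C = -0.500000

-0.500000  (= −√(1/4))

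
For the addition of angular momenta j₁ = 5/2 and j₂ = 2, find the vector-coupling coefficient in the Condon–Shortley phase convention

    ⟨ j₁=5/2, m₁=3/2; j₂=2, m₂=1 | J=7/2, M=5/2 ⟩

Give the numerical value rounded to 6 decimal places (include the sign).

+√(1/63) ≈ +0.125988

triangle: 1!*4!*3!/9! = 144/362880
(j±m)!: 4!*1!*3!*1!*6!*1! = 103680
prefactor² = (2J+1)*Δ*N² = 2304/7
  k=0: +1/(0!*1!*1!*3!*3!*0!) = 1/36
  k=1: −1/(1!*0!*0!*2!*4!*1!) = -1/48
Σ = 1/144  ⇒  CG² = 2304/7*1/144² = 1/63
CG = +√(1/63) = +0.125988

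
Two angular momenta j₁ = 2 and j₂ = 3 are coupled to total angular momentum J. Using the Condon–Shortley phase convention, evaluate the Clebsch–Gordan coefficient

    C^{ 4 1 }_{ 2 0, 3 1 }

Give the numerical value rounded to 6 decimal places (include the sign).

−√(3/28) = -0.327327

j₁+j₂−J=1  J+j₁−j₂=3  J−j₁+j₂=5  j₁+j₂+J+1=10
(j₁±m₁, j₂±m₂, J±M) = (2,2,4,2,5,3)
P² = 1728/7
sum k=0..1:
  [0] +1/48 = 1/48
  [1] −1/24 = -1/24
S = -1/48
C² = P²·S² = 3/28 ; C = -0.327327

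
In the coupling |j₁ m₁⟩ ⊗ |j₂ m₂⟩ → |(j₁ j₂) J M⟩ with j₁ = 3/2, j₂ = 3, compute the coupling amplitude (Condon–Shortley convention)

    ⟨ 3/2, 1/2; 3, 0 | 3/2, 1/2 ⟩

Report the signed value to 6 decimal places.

-0.507093

triangle: 3!×0!×3!/7! = 36/5040
(j±m)!: 2!×1!×3!×3!×2!×1! = 144
prefactor² = (2J+1)×Δ×N² = 144/35
  k=1: −1/(1!×2!×0!×2!×0!×1!) = -1/4
Σ = -1/4  ⇒  CG² = 144/35×(-1/4)² = 9/35
CG = −√(9/35) = -0.507093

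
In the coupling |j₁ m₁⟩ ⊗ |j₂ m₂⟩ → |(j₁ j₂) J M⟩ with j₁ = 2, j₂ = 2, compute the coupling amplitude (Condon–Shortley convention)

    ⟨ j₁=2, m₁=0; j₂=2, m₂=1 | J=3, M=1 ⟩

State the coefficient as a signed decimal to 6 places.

j₁+j₂−J=1  J+j₁−j₂=3  J−j₁+j₂=3  j₁+j₂+J+1=8
(j₁±m₁, j₂±m₂, J±M) = (2,2,3,1,4,2)
P² = 36/5
sum k=0..1:
  [0] +1/12 = 1/12
  [1] −1/4 = -1/4
S = -1/6
C² = P²·S² = 1/5 ; C = -0.447214

-0.447214  (= −√(1/5))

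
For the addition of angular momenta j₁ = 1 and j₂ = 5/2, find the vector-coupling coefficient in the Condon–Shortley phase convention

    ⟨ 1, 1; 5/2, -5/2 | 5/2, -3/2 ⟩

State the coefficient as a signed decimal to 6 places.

triangle: 1!·1!·4!/7! = 24/5040
(j±m)!: 2!·0!·0!·5!·1!·4! = 5760
prefactor² = (2J+1)·Δ·N² = 1152/7
  k=0: +1/(0!·1!·0!·0!·1!·4!) = 1/24
Σ = 1/24  ⇒  CG² = 1152/7·1/24² = 2/7
CG = +√(2/7) = +0.534522

+√(2/7) = +0.534522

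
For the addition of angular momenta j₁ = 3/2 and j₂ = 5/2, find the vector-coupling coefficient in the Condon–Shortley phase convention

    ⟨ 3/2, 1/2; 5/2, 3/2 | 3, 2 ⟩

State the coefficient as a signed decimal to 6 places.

triangle: 1!*2!*4!/8! = 48/40320
(j±m)!: 2!*1!*4!*1!*5!*1! = 5760
prefactor² = (2J+1)*Δ*N² = 48
  k=0: +1/(0!*1!*1!*4!*1!*0!) = 1/24
  k=1: −1/(1!*0!*0!*3!*2!*1!) = -1/12
Σ = -1/24  ⇒  CG² = 48*(-1/24)² = 1/12
CG = −√(1/12) = -0.288675

-0.288675  (= −√(1/12))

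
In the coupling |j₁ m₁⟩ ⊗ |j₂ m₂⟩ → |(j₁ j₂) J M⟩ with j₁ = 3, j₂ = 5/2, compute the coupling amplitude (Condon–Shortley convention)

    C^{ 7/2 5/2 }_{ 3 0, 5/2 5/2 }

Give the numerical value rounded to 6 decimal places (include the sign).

triangle: 2!×4!×3!/10! = 288/3628800
(j±m)!: 3!×3!×5!×0!×6!×1! = 3110400
prefactor² = (2J+1)×Δ×N² = 13824/7
  k=2: +1/(2!×0!×1!×3!×3!×0!) = 1/72
Σ = 1/72  ⇒  CG² = 13824/7×1/72² = 8/21
CG = +√(8/21) = +0.617213

+√(8/21) = +0.617213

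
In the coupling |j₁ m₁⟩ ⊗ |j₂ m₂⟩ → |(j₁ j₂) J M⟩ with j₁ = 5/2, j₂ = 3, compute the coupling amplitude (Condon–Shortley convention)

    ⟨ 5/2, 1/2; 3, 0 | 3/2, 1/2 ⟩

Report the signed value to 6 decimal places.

triangle: 4!·1!·2!/8! = 48/40320
(j±m)!: 3!·2!·3!·3!·2!·1! = 864
prefactor² = (2J+1)·Δ·N² = 144/35
  k=1: −1/(1!·3!·1!·2!·0!·0!) = -1/12
  k=2: +1/(2!·2!·0!·1!·1!·1!) = 1/4
Σ = 1/6  ⇒  CG² = 144/35·1/6² = 4/35
CG = +√(4/35) = +0.338062

+0.338062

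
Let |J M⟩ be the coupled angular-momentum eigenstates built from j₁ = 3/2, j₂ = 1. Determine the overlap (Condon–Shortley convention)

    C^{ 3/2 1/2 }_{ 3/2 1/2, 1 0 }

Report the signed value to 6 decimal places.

triangle: 1!·2!·1!/5! = 2/120
(j±m)!: 2!·1!·1!·1!·2!·1! = 4
prefactor² = (2J+1)·Δ·N² = 4/15
  k=0: +1/(0!·1!·1!·1!·1!·0!) = 1
  k=1: −1/(1!·0!·0!·0!·2!·1!) = -1/2
Σ = 1/2  ⇒  CG² = 4/15·1/2² = 1/15
CG = +√(1/15) = +0.258199

+0.258199  (= +√(1/15))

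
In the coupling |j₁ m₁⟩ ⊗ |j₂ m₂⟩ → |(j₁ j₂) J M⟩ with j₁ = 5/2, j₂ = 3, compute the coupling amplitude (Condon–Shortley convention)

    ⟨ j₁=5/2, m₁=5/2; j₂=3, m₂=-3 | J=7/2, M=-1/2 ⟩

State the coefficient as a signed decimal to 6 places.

triangle: 2!·3!·4!/10! = 288/3628800
(j±m)!: 5!·0!·0!·6!·3!·4! = 12441600
prefactor² = (2J+1)·Δ·N² = 55296/7
  k=0: +1/(0!·2!·0!·0!·3!·4!) = 1/288
Σ = 1/288  ⇒  CG² = 55296/7·1/288² = 2/21
CG = +√(2/21) = +0.308607

+0.308607  (= +√(2/21))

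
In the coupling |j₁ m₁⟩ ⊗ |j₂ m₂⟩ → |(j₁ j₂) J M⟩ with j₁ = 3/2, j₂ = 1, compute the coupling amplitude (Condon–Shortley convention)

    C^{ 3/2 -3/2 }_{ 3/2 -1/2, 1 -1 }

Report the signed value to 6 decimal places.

+0.632456  (= +√(2/5))

j₁+j₂−J=1  J+j₁−j₂=2  J−j₁+j₂=1  j₁+j₂+J+1=5
(j₁±m₁, j₂±m₂, J±M) = (1,2,0,2,0,3)
P² = 8/5
sum k=0..0:
  [0] +1/2 = 1/2
S = 1/2
C² = P²·S² = 2/5 ; C = +0.632456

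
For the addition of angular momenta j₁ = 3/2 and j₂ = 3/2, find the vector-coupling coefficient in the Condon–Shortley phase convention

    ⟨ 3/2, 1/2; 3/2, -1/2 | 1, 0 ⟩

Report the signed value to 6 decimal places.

-0.223607  (= −√(1/20))

triangle: 2!·1!·1!/5! = 2/120
(j±m)!: 2!·1!·1!·2!·1!·1! = 4
prefactor² = (2J+1)·Δ·N² = 1/5
  k=0: +1/(0!·2!·1!·1!·0!·0!) = 1/2
  k=1: −1/(1!·1!·0!·0!·1!·1!) = -1
Σ = -1/2  ⇒  CG² = 1/5·(-1/2)² = 1/20
CG = −√(1/20) = -0.223607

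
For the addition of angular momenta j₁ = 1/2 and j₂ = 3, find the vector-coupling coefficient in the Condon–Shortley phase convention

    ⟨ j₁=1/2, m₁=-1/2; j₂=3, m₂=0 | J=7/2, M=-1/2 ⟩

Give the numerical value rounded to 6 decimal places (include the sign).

+0.755929

√[8·0!1!6!/8! · 0!1!3!3!3!4!] = √(5184/7)
  +(−1)^0/∏(0,0,1,3,0,3)! = 1/36  (running 1/36)
⟨..|..⟩ = √(5184/7)·(1/36) = +0.755929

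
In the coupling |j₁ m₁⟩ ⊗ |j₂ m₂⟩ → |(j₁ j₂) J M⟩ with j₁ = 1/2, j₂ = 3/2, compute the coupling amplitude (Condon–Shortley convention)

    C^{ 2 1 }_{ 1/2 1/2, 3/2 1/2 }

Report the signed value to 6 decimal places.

j₁+j₂−J=0  J+j₁−j₂=1  J−j₁+j₂=3  j₁+j₂+J+1=5
(j₁±m₁, j₂±m₂, J±M) = (1,0,2,1,3,1)
P² = 3
sum k=0..0:
  [0] +1/2 = 1/2
S = 1/2
C² = P²·S² = 3/4 ; C = +0.866025

+0.866025  (= +√(3/4))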